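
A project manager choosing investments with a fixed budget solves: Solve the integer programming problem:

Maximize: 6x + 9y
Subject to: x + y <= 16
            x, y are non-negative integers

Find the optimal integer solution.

Objective: 6x + 9y, constraint: x + y <= 16
Coefficient of y is 9 > coefficient of x is 6, so allocate the entire budget to y.
Optimal: x = 0, y = 16, value = 144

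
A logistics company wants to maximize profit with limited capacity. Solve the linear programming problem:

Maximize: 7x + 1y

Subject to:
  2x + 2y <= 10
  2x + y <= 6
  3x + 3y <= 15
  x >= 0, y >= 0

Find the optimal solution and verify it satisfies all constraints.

Feasible vertices: (0, 0), (0, 5), (1, 4), (3, 0)
Objective 7x + 1y at each vertex:
  (0, 0): 0
  (0, 5): 5
  (1, 4): 11
  (3, 0): 21
Maximum is 21 at (3, 0).
Verify constraints at (x, y) = (3, 0):
  2*3 + 2*0 = 6 <= 10
  2*3 + 1*0 = 6 <= 6 (active)
  3*3 + 3*0 = 9 <= 15
  x = 3 >= 0, y = 0 >= 0. All constraints satisfied.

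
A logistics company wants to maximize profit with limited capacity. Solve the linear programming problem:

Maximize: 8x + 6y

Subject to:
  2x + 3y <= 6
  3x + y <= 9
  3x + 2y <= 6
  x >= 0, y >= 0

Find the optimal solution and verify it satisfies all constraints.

Feasible vertices: (0, 0), (0, 2), (6/5, 6/5), (2, 0)
Objective 8x + 6y at each vertex:
  (0, 0): 0
  (0, 2): 12
  (6/5, 6/5): 84/5
  (2, 0): 16
Maximum is 84/5 at (6/5, 6/5).
Verify constraints at (x, y) = (6/5, 6/5):
  2*(6/5) + 3*(6/5) = 6 <= 6 (active)
  3*(6/5) + 1*(6/5) = 24/5 <= 9
  3*(6/5) + 2*(6/5) = 6 <= 6 (active)
  x = 6/5 >= 0, y = 6/5 >= 0. All constraints satisfied.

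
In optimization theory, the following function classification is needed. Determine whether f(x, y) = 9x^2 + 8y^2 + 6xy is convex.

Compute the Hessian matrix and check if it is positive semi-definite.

f(x,y) = 9x^2 + 8y^2 + 6xy
Hessian H = [[18, 6], [6, 16]]
trace(H) = 34, det(H) = 252
Eigenvalues: (34 +/- sqrt(148)) / 2 = 23.08, 10.92
Since both eigenvalues > 0, f is convex.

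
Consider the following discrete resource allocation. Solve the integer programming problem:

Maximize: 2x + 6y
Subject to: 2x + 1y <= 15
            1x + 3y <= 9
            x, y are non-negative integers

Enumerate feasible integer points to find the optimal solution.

Constraint 1: 2x + 1y <= 15
Constraint 2: 1x + 3y <= 9
Feasible x range (need y >= 0): 0 <= x <= min(15/2, 9/1) => x in {0, ..., 7}.
Enumerate feasible integer points row by row (the coefficient of y is 6 > 0, so for each x the largest feasible y gives the best value):
  x = 0: y <= min((15 - 2*0)/1, (9 - 1*0)/3) => y in {0, ..., 3}; best 2*0 + 6*3 = 18
  x = 1: y <= min((15 - 2*1)/1, (9 - 1*1)/3) => y in {0, ..., 2}; best 2*1 + 6*2 = 14
  x = 2: y <= min((15 - 2*2)/1, (9 - 1*2)/3) => y in {0, ..., 2}; best 2*2 + 6*2 = 16
  x = 3: y <= min((15 - 2*3)/1, (9 - 1*3)/3) => y in {0, ..., 2}; best 2*3 + 6*2 = 18
  x = 4: y <= min((15 - 2*4)/1, (9 - 1*4)/3) => y in {0, ..., 1}; best 2*4 + 6*1 = 14
  x = 5: y <= min((15 - 2*5)/1, (9 - 1*5)/3) => y in {0, ..., 1}; best 2*5 + 6*1 = 16
  x = 6: y <= min((15 - 2*6)/1, (9 - 1*6)/3) => y in {0, ..., 1}; best 2*6 + 6*1 = 18
  x = 7: y <= min((15 - 2*7)/1, (9 - 1*7)/3) => y in {0}; best 2*7 + 6*0 = 14
The maximum 2x + 6y = 18 is achieved at x = 0, y = 3.
(The same value 18 is also attained at (3, 2), (6, 1).)
Check: 2*0 + 1*3 = 3 <= 15 and 1*0 + 3*3 = 9 <= 9.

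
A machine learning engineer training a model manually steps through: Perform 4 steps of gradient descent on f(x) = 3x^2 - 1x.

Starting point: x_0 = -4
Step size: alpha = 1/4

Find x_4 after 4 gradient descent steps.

f(x) = 3x^2 - 1x, f'(x) = 6x + (-1)
Step 1: f'(-4) = -25, x_1 = -4 - 1/4 * -25 = 9/4
Step 2: f'(9/4) = 25/2, x_2 = 9/4 - 1/4 * 25/2 = -7/8
Step 3: f'(-7/8) = -25/4, x_3 = -7/8 - 1/4 * -25/4 = 11/16
Step 4: f'(11/16) = 25/8, x_4 = 11/16 - 1/4 * 25/8 = -3/32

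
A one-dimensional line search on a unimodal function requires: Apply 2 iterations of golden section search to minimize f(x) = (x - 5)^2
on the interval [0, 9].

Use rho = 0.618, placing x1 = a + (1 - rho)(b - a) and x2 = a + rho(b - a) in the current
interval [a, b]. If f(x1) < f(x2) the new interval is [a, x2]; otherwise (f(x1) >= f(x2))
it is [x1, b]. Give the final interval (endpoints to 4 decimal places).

Golden section search for min of f(x) = (x - 5)^2 on [0, 9].
Each step: x1 = a + (1 - rho)(b - a), x2 = a + rho(b - a); if f(x1) < f(x2) keep [a, x2], otherwise keep [x1, b].
Step 1: [0.0000, 9.0000], x1=3.4380 (f=2.4398), x2=5.5620 (f=0.3158); f(x1) > f(x2) => keep [3.4380, 9.0000]
Step 2: [3.4380, 9.0000], x1=5.5627 (f=0.3166), x2=6.8753 (f=3.5168); f(x1) < f(x2) => keep [3.4380, 6.8753]
Final interval: [3.4380, 6.8753]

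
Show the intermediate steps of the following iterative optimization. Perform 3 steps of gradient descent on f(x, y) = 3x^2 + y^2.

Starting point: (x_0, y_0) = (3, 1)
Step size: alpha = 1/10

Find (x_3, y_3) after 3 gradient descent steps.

f(x,y) = 3x^2 + y^2
grad_x = 6x + 0y, grad_y = 2y + 0x
Step 1: grad = (18, 2), (6/5, 4/5)
Step 2: grad = (36/5, 8/5), (12/25, 16/25)
Step 3: grad = (72/25, 32/25), (24/125, 64/125)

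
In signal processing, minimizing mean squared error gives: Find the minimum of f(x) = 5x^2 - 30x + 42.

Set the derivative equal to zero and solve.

f(x) = 5x^2 - 30x + 42
f'(x) = 10x + (-30) = 0
x = 30/10 = 3
f(3) = -3
Since f''(x) = 10 > 0, this is a minimum.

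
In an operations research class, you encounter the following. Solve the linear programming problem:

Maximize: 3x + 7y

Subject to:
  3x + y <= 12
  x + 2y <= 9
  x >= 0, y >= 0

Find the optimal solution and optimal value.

Feasible vertices: (0, 0), (0, 9/2), (3, 3), (4, 0)
Objective 3x + 7y at each:
  (0, 0): 0
  (0, 9/2): 63/2
  (3, 3): 30
  (4, 0): 12
Maximum is 63/2 at (0, 9/2).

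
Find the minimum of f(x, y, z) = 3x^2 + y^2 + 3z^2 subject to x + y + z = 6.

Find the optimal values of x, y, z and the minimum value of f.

Using Lagrange multipliers on f = 3x^2 + y^2 + 3z^2 with constraint x + y + z = 6:
Conditions: 2*3*x = lambda, 2*1*y = lambda, 2*3*z = lambda
So x = lambda/6, y = lambda/2, z = lambda/6
Substituting into constraint: lambda * (5/6) = 6
lambda = 36/5
x = 6/5, y = 18/5, z = 6/5
Minimum value = 108/5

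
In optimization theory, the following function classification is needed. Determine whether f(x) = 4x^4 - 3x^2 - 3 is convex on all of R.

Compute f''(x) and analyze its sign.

f(x) = 4x^4 - 3x^2 - 3
f'(x) = 16x^3 + -6x
f''(x) = 48x^2 + -6
f''(0) = -6 < 0, so not convex near x = 0
Therefore, f is not globally convex on R.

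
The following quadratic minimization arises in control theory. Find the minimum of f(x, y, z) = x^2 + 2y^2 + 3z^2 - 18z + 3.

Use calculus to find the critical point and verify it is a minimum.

f(x,y,z) = x^2 + 2y^2 + 3z^2 - 18z + 3
df/dx = 2x + (0) = 0 => x = 0
df/dy = 4y + (0) = 0 => y = 0
df/dz = 6z + (-18) = 0 => z = 3
f(0,0,3) = 1*(0)^2 + 2*(0)^2 + 3*(3)^2 + -18*(3) + 3 = -24
Hessian is diagonal with entries 2, 4, 6 > 0, confirmed minimum.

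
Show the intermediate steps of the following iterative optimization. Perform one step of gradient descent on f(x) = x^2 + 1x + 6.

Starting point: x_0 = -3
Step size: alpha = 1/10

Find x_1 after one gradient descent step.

f(x) = x^2 + 1x + 6
f'(x) = 2x + 1
f'(-3) = 2*-3 + (1) = -5
x_1 = x_0 - alpha * f'(x_0) = -3 - 1/10 * -5 = -5/2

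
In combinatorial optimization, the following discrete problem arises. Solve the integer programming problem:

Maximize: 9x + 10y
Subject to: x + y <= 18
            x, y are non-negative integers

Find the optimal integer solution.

Objective: 9x + 10y, constraint: x + y <= 18
Coefficient of y is 10 > coefficient of x is 9, so allocate the entire budget to y.
Optimal: x = 0, y = 18, value = 180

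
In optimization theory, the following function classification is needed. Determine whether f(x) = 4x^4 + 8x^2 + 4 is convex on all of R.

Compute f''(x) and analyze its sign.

f(x) = 4x^4 + 8x^2 + 4
f'(x) = 16x^3 + 16x
f''(x) = 48x^2 + 16
f''(x) = 48x^2 + 16 >= 16 > 0 for all x
Therefore, f is convex on R.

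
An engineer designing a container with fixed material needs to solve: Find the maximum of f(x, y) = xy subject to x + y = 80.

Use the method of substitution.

Substitute y = 80 - x into f(x,y) = xy:
g(x) = x(80 - x) = 80x - x^2
g'(x) = 80 - 2x = 0  =>  x = 40
y = 80 - 40 = 40
Maximum value = 40 * 40 = 1600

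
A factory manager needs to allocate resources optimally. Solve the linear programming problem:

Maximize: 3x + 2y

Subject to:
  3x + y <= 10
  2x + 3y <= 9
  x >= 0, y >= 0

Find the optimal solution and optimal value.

Feasible vertices: (0, 0), (0, 3), (3, 1), (10/3, 0)
Objective 3x + 2y at each:
  (0, 0): 0
  (0, 3): 6
  (3, 1): 11
  (10/3, 0): 10
Maximum is 11 at (3, 1).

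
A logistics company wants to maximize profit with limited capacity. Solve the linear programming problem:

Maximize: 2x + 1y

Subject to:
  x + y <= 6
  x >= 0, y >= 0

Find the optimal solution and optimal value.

The feasible region has vertices at [(0, 0), (6, 0), (0, 6)].
Checking objective 2x + 1y at each vertex:
  (0, 0): 2*0 + 1*0 = 0
  (6, 0): 2*6 + 1*0 = 12
  (0, 6): 2*0 + 1*6 = 6
Maximum is 12 at (6, 0).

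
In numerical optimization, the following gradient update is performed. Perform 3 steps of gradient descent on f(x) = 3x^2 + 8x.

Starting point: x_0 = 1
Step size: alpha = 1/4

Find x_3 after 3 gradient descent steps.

f(x) = 3x^2 + 8x, f'(x) = 6x + (8)
Step 1: f'(1) = 14, x_1 = 1 - 1/4 * 14 = -5/2
Step 2: f'(-5/2) = -7, x_2 = -5/2 - 1/4 * -7 = -3/4
Step 3: f'(-3/4) = 7/2, x_3 = -3/4 - 1/4 * 7/2 = -13/8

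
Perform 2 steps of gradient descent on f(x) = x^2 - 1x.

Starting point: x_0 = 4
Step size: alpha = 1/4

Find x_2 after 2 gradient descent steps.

f(x) = x^2 - 1x, f'(x) = 2x + (-1)
Step 1: f'(4) = 7, x_1 = 4 - 1/4 * 7 = 9/4
Step 2: f'(9/4) = 7/2, x_2 = 9/4 - 1/4 * 7/2 = 11/8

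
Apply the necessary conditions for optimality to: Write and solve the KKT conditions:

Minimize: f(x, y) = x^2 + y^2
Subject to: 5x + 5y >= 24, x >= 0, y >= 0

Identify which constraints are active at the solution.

KKT conditions for min x^2 + y^2 s.t. 5x + 5y >= 24, x >= 0, y >= 0:
Stationarity: 2x = mu*5 + mu_x, 2y = mu*5 + mu_y, with mu, mu_x, mu_y >= 0
Complementary slackness: mu*(5x + 5y - 24) = 0, mu_x*x = 0, mu_y*y = 0
(0, 0) is infeasible (5*0 + 5*0 < 24), so if mu = 0 stationarity would force x = mu_x/2 >= 0, y = mu_y/2 >= 0 with mu_x*x = mu_y*y = 0, i.e. x = y = 0: contradiction. Hence mu > 0 and 5x + 5y = 24 is active.
Try x > 0, y > 0 (so mu_x = mu_y = 0): x = 5*mu/2, y = 5*mu/2
Substitute: 5*(5*mu/2) + 5*(5*mu/2) = 24
  mu*50/2 = 24 => mu = 24/25
x* = 12/5 > 0, y* = 12/5 > 0, consistent with mu_x = mu_y = 0.
f is convex and the constraints are linear, so this KKT point is the global minimum.
f* = 288/25
Active constraints: 5x + 5y >= 24 (holds with equality, mu = 24/25 > 0); x >= 0 and y >= 0 are inactive (mu_x = mu_y = 0).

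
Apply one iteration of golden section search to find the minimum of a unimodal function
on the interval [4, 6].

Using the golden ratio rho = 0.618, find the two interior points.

Golden section search on [4, 6].
Golden ratio rho = 0.618 (approx).
Interior points:
  x_1 = 4 + (1-0.618)*2 = 4.7640
  x_2 = 4 + 0.618*2 = 5.2360
Compare f(x_1) and f(x_2) to determine which subinterval to keep.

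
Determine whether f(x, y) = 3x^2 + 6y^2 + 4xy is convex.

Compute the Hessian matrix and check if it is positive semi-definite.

f(x,y) = 3x^2 + 6y^2 + 4xy
Hessian H = [[6, 4], [4, 12]]
trace(H) = 18, det(H) = 56
Eigenvalues: (18 +/- sqrt(100)) / 2 = 14, 4
Since both eigenvalues > 0, f is convex.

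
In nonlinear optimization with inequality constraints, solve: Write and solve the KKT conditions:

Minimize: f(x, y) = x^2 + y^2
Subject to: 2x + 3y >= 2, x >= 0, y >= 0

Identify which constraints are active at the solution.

KKT conditions for min x^2 + y^2 s.t. 2x + 3y >= 2, x >= 0, y >= 0:
Stationarity: 2x = mu*2 + mu_x, 2y = mu*3 + mu_y, with mu, mu_x, mu_y >= 0
Complementary slackness: mu*(2x + 3y - 2) = 0, mu_x*x = 0, mu_y*y = 0
(0, 0) is infeasible (2*0 + 3*0 < 2), so if mu = 0 stationarity would force x = mu_x/2 >= 0, y = mu_y/2 >= 0 with mu_x*x = mu_y*y = 0, i.e. x = y = 0: contradiction. Hence mu > 0 and 2x + 3y = 2 is active.
Try x > 0, y > 0 (so mu_x = mu_y = 0): x = 2*mu/2, y = 3*mu/2
Substitute: 2*(2*mu/2) + 3*(3*mu/2) = 2
  mu*13/2 = 2 => mu = 4/13
x* = 4/13 > 0, y* = 6/13 > 0, consistent with mu_x = mu_y = 0.
f is convex and the constraints are linear, so this KKT point is the global minimum.
f* = 4/13
Active constraints: 2x + 3y >= 2 (holds with equality, mu = 4/13 > 0); x >= 0 and y >= 0 are inactive (mu_x = mu_y = 0).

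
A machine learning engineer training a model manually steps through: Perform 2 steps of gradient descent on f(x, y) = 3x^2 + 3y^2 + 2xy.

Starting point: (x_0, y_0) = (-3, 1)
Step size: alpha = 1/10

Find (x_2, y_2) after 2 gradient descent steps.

f(x,y) = 3x^2 + 3y^2 + 2xy
grad_x = 6x + 2y, grad_y = 6y + 2x
Step 1: grad = (-16, 0), (-7/5, 1)
Step 2: grad = (-32/5, 16/5), (-19/25, 17/25)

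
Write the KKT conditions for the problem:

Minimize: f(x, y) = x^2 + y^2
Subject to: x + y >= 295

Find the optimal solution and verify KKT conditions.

KKT conditions for min x^2 + y^2 s.t. x + y >= 295:
Stationarity: 2x = mu, 2y = mu
So x = y = mu/2.
Complementary slackness: mu*(x + y - 295) = 0
Primal feasibility: x + y >= 295; dual feasibility: mu >= 0
If mu = 0 then x = y = 0, but 0 + 0 < 295 is infeasible, so the constraint is active.
Constraint active: x + y = 2*(mu/2) = 295 => mu = 295
x = y = 295/2, f = 87025/2
Verify: stationarity 2*(295/2) = 295 = mu; primal 295/2 + 295/2 = 295 >= 295; dual mu = 295 >= 0; complementary slackness 295*(295 - 295) = 0. All KKT conditions hold.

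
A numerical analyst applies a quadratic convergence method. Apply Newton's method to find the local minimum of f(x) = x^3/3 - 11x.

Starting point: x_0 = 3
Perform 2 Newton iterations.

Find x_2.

f(x) = x^3/3 - 11x
f'(x) = x^2 - 11, f''(x) = 2x
Newton update: x_{n+1} = x_n - (x_n^2 - 11)/(2*x_n)
Step 1: x_0 = 3, f'=-2, f''=6, x_1 = 10/3
Step 2: x_1 = 10/3, f'=1/9, f''=20/3, x_2 = 199/60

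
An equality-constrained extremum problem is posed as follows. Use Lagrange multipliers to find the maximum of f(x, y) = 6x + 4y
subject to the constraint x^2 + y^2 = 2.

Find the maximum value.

Set up Lagrange conditions: grad f = lambda * grad g
  6 = 2*lambda*x
  4 = 2*lambda*y
From these: x/y = 6/4, so x = 6t, y = 4t for some t.
Substitute into constraint: (6t)^2 + (4t)^2 = 2
  t^2 * 52 = 2
  t = sqrt(2/52)
Maximum = 6*x + 4*y = (6^2 + 4^2)*t = 52 * sqrt(2/52) = sqrt(104)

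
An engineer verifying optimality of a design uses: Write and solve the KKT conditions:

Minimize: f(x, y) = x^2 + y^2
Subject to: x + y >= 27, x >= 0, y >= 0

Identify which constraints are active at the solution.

KKT conditions for min x^2 + y^2 s.t. 1x + 1y >= 27, x >= 0, y >= 0:
Stationarity: 2x = mu*1 + mu_x, 2y = mu*1 + mu_y, with mu, mu_x, mu_y >= 0
Complementary slackness: mu*(x + y - 27) = 0, mu_x*x = 0, mu_y*y = 0
(0, 0) is infeasible (1*0 + 1*0 < 27), so if mu = 0 stationarity would force x = mu_x/2 >= 0, y = mu_y/2 >= 0 with mu_x*x = mu_y*y = 0, i.e. x = y = 0: contradiction. Hence mu > 0 and x + y = 27 is active.
Try x > 0, y > 0 (so mu_x = mu_y = 0): x = 1*mu/2, y = 1*mu/2
Substitute: 1*(1*mu/2) + 1*(1*mu/2) = 27
  mu*2/2 = 27 => mu = 27
x* = 27/2 > 0, y* = 27/2 > 0, consistent with mu_x = mu_y = 0.
f is convex and the constraints are linear, so this KKT point is the global minimum.
f* = 729/2
Active constraints: x + y >= 27 (holds with equality, mu = 27 > 0); x >= 0 and y >= 0 are inactive (mu_x = mu_y = 0).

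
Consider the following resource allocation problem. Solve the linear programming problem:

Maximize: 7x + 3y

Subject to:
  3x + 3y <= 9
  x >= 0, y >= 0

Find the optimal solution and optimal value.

The feasible region has vertices at [(0, 0), (3, 0), (0, 3)].
Checking objective 7x + 3y at each vertex:
  (0, 0): 7*0 + 3*0 = 0
  (3, 0): 7*3 + 3*0 = 21
  (0, 3): 7*0 + 3*3 = 9
Maximum is 21 at (3, 0).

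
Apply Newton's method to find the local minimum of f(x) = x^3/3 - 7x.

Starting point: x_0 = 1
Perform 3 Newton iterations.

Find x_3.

f(x) = x^3/3 - 7x
f'(x) = x^2 - 7, f''(x) = 2x
Newton update: x_{n+1} = x_n - (x_n^2 - 7)/(2*x_n)
Step 1: x_0 = 1, f'=-6, f''=2, x_1 = 4
Step 2: x_1 = 4, f'=9, f''=8, x_2 = 23/8
Step 3: x_2 = 23/8, f'=81/64, f''=23/4, x_3 = 977/368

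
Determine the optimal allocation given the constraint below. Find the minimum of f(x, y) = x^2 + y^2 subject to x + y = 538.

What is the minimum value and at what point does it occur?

Substitute y = 538 - x into f(x,y) = x^2 + y^2:
g(x) = x^2 + (538 - x)^2 = 2x^2 - 1076x + 289444
g'(x) = 4x - 1076 = 0  =>  x = 269
y = 538 - 269 = 269
Minimum value = 269^2 + 269^2 = 144722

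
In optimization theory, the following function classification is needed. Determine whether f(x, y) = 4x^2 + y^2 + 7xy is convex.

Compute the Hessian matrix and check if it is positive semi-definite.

f(x,y) = 4x^2 + y^2 + 7xy
Hessian H = [[8, 7], [7, 2]]
trace(H) = 10, det(H) = -33
Eigenvalues: (10 +/- sqrt(232)) / 2 = 12.62, -2.616
Since not both eigenvalues positive, f is neither convex nor concave.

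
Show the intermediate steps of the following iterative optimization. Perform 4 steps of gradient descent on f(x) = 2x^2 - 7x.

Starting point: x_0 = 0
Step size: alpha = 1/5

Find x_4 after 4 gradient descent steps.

f(x) = 2x^2 - 7x, f'(x) = 4x + (-7)
Step 1: f'(0) = -7, x_1 = 0 - 1/5 * -7 = 7/5
Step 2: f'(7/5) = -7/5, x_2 = 7/5 - 1/5 * -7/5 = 42/25
Step 3: f'(42/25) = -7/25, x_3 = 42/25 - 1/5 * -7/25 = 217/125
Step 4: f'(217/125) = -7/125, x_4 = 217/125 - 1/5 * -7/125 = 1092/625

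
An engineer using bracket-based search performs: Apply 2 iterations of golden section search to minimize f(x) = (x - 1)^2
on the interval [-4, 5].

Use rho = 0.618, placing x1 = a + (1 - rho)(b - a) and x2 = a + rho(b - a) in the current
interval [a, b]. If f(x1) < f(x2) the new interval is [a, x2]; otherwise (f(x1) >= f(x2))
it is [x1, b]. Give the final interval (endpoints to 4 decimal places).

Golden section search for min of f(x) = (x - 1)^2 on [-4, 5].
Each step: x1 = a + (1 - rho)(b - a), x2 = a + rho(b - a); if f(x1) < f(x2) keep [a, x2], otherwise keep [x1, b].
Step 1: [-4.0000, 5.0000], x1=-0.5620 (f=2.4398), x2=1.5620 (f=0.3158); f(x1) > f(x2) => keep [-0.5620, 5.0000]
Step 2: [-0.5620, 5.0000], x1=1.5627 (f=0.3166), x2=2.8753 (f=3.5168); f(x1) < f(x2) => keep [-0.5620, 2.8753]
Final interval: [-0.5620, 2.8753]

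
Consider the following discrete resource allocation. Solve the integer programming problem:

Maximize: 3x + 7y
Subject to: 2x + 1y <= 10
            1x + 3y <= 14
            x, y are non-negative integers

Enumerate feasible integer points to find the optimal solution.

Constraint 1: 2x + 1y <= 10
Constraint 2: 1x + 3y <= 14
Feasible x range (need y >= 0): 0 <= x <= min(10/2, 14/1) => x in {0, ..., 5}.
Enumerate feasible integer points row by row (the coefficient of y is 7 > 0, so for each x the largest feasible y gives the best value):
  x = 0: y <= min((10 - 2*0)/1, (14 - 1*0)/3) => y in {0, ..., 4}; best 3*0 + 7*4 = 28
  x = 1: y <= min((10 - 2*1)/1, (14 - 1*1)/3) => y in {0, ..., 4}; best 3*1 + 7*4 = 31
  x = 2: y <= min((10 - 2*2)/1, (14 - 1*2)/3) => y in {0, ..., 4}; best 3*2 + 7*4 = 34
  x = 3: y <= min((10 - 2*3)/1, (14 - 1*3)/3) => y in {0, ..., 3}; best 3*3 + 7*3 = 30
  x = 4: y <= min((10 - 2*4)/1, (14 - 1*4)/3) => y in {0, ..., 2}; best 3*4 + 7*2 = 26
  x = 5: y <= min((10 - 2*5)/1, (14 - 1*5)/3) => y in {0}; best 3*5 + 7*0 = 15
The maximum 3x + 7y = 34 is achieved at x = 2, y = 4.
Check: 2*2 + 1*4 = 8 <= 10 and 1*2 + 3*4 = 14 <= 14.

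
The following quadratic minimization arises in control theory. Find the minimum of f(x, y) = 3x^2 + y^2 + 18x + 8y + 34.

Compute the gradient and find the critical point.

f(x,y) = 3x^2 + y^2 + 18x + 8y + 34
df/dx = 6x + (18) = 0  =>  x = -3
df/dy = 2y + (8) = 0  =>  y = -4
f(-3, -4) = 3*(-3)^2 + 1*(-4)^2 + 18*(-3) + 8*(-4) + 34 = -9
Hessian is diagonal with entries 6, 2 > 0, so this is a minimum.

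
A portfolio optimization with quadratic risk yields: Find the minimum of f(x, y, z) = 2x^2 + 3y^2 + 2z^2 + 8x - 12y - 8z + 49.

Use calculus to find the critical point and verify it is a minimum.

f(x,y,z) = 2x^2 + 3y^2 + 2z^2 + 8x - 12y - 8z + 49
df/dx = 4x + (8) = 0 => x = -2
df/dy = 6y + (-12) = 0 => y = 2
df/dz = 4z + (-8) = 0 => z = 2
f(-2,2,2) = 2*(-2)^2 + 3*(2)^2 + 2*(2)^2 + 8*(-2) + -12*(2) + -8*(2) + 49 = 21
Hessian is diagonal with entries 4, 6, 4 > 0, confirmed minimum.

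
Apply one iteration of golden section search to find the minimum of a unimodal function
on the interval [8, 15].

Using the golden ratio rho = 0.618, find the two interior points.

Golden section search on [8, 15].
Golden ratio rho = 0.618 (approx).
Interior points:
  x_1 = 8 + (1-0.618)*7 = 10.6740
  x_2 = 8 + 0.618*7 = 12.3260
Compare f(x_1) and f(x_2) to determine which subinterval to keep.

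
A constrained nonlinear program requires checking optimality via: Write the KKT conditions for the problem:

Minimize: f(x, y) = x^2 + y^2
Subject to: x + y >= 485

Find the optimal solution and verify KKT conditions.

KKT conditions for min x^2 + y^2 s.t. x + y >= 485:
Stationarity: 2x = mu, 2y = mu
So x = y = mu/2.
Complementary slackness: mu*(x + y - 485) = 0
Primal feasibility: x + y >= 485; dual feasibility: mu >= 0
If mu = 0 then x = y = 0, but 0 + 0 < 485 is infeasible, so the constraint is active.
Constraint active: x + y = 2*(mu/2) = 485 => mu = 485
x = y = 485/2, f = 235225/2
Verify: stationarity 2*(485/2) = 485 = mu; primal 485/2 + 485/2 = 485 >= 485; dual mu = 485 >= 0; complementary slackness 485*(485 - 485) = 0. All KKT conditions hold.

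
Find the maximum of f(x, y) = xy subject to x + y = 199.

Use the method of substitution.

Substitute y = 199 - x into f(x,y) = xy:
g(x) = x(199 - x) = 199x - x^2
g'(x) = 199 - 2x = 0  =>  x = 199/2
y = 199 - 199/2 = 199/2
Maximum value = (199/2) * (199/2) = 39601/4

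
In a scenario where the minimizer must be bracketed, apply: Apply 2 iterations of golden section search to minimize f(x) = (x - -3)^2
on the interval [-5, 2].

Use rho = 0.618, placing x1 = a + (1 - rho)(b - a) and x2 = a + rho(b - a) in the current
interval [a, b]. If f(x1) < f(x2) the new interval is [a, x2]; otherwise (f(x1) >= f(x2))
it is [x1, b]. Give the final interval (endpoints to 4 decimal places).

Golden section search for min of f(x) = (x - -3)^2 on [-5, 2].
Each step: x1 = a + (1 - rho)(b - a), x2 = a + rho(b - a); if f(x1) < f(x2) keep [a, x2], otherwise keep [x1, b].
Step 1: [-5.0000, 2.0000], x1=-2.3260 (f=0.4543), x2=-0.6740 (f=5.4103); f(x1) < f(x2) => keep [-5.0000, -0.6740]
Step 2: [-5.0000, -0.6740], x1=-3.3475 (f=0.1207), x2=-2.3265 (f=0.4536); f(x1) < f(x2) => keep [-5.0000, -2.3265]
Final interval: [-5.0000, -2.3265]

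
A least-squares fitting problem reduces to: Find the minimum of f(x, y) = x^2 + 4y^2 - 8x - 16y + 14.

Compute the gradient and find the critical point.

f(x,y) = x^2 + 4y^2 - 8x - 16y + 14
df/dx = 2x + (-8) = 0  =>  x = 4
df/dy = 8y + (-16) = 0  =>  y = 2
f(4, 2) = 1*(4)^2 + 4*(2)^2 + -8*(4) + -16*(2) + 14 = -18
Hessian is diagonal with entries 2, 8 > 0, so this is a minimum.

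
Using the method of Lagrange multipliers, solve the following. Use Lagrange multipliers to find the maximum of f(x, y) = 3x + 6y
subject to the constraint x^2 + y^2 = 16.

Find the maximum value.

Set up Lagrange conditions: grad f = lambda * grad g
  3 = 2*lambda*x
  6 = 2*lambda*y
From these: x/y = 3/6, so x = 3t, y = 6t for some t.
Substitute into constraint: (3t)^2 + (6t)^2 = 16
  t^2 * 45 = 16
  t = sqrt(16/45)
Maximum = 3*x + 6*y = (3^2 + 6^2)*t = 45 * sqrt(16/45) = sqrt(720)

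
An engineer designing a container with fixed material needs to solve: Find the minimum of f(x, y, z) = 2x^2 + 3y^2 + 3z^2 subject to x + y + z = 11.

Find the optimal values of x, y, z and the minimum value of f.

Using Lagrange multipliers on f = 2x^2 + 3y^2 + 3z^2 with constraint x + y + z = 11:
Conditions: 2*2*x = lambda, 2*3*y = lambda, 2*3*z = lambda
So x = lambda/4, y = lambda/6, z = lambda/6
Substituting into constraint: lambda * (7/12) = 11
lambda = 132/7
x = 33/7, y = 22/7, z = 22/7
Minimum value = 726/7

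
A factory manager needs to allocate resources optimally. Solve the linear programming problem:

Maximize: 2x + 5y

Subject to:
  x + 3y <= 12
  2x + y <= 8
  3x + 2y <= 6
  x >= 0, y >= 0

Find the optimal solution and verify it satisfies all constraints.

Feasible vertices: (0, 0), (0, 3), (2, 0)
Objective 2x + 5y at each vertex:
  (0, 0): 0
  (0, 3): 15
  (2, 0): 4
Maximum is 15 at (0, 3).
Verify constraints at (x, y) = (0, 3):
  1*0 + 3*3 = 9 <= 12
  2*0 + 1*3 = 3 <= 8
  3*0 + 2*3 = 6 <= 6 (active)
  x = 0 >= 0, y = 3 >= 0. All constraints satisfied.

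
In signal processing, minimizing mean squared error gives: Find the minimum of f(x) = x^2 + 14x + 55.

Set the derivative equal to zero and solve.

f(x) = x^2 + 14x + 55
f'(x) = 2x + (14) = 0
x = -14/2 = -7
f(-7) = 6
Since f''(x) = 2 > 0, this is a minimum.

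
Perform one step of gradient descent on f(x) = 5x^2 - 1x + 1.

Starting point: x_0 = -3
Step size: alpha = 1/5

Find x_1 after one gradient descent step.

f(x) = 5x^2 - 1x + 1
f'(x) = 10x - 1
f'(-3) = 10*-3 + (-1) = -31
x_1 = x_0 - alpha * f'(x_0) = -3 - 1/5 * -31 = 16/5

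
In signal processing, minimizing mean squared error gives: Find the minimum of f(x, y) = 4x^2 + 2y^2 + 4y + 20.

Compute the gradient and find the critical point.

f(x,y) = 4x^2 + 2y^2 + 4y + 20
df/dx = 8x + (0) = 0  =>  x = 0
df/dy = 4y + (4) = 0  =>  y = -1
f(0, -1) = 4*(0)^2 + 2*(-1)^2 + 4*(-1) + 20 = 18
Hessian is diagonal with entries 8, 4 > 0, so this is a minimum.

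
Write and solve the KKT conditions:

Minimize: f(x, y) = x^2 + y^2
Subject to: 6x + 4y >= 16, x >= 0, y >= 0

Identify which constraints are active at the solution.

KKT conditions for min x^2 + y^2 s.t. 6x + 4y >= 16, x >= 0, y >= 0:
Stationarity: 2x = mu*6 + mu_x, 2y = mu*4 + mu_y, with mu, mu_x, mu_y >= 0
Complementary slackness: mu*(6x + 4y - 16) = 0, mu_x*x = 0, mu_y*y = 0
(0, 0) is infeasible (6*0 + 4*0 < 16), so if mu = 0 stationarity would force x = mu_x/2 >= 0, y = mu_y/2 >= 0 with mu_x*x = mu_y*y = 0, i.e. x = y = 0: contradiction. Hence mu > 0 and 6x + 4y = 16 is active.
Try x > 0, y > 0 (so mu_x = mu_y = 0): x = 6*mu/2, y = 4*mu/2
Substitute: 6*(6*mu/2) + 4*(4*mu/2) = 16
  mu*52/2 = 16 => mu = 8/13
x* = 24/13 > 0, y* = 16/13 > 0, consistent with mu_x = mu_y = 0.
f is convex and the constraints are linear, so this KKT point is the global minimum.
f* = 64/13
Active constraints: 6x + 4y >= 16 (holds with equality, mu = 8/13 > 0); x >= 0 and y >= 0 are inactive (mu_x = mu_y = 0).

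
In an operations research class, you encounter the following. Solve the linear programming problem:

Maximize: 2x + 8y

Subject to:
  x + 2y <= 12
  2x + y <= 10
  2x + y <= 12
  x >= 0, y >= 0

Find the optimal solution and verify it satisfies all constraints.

Feasible vertices: (0, 0), (0, 6), (8/3, 14/3), (5, 0)
Objective 2x + 8y at each vertex:
  (0, 0): 0
  (0, 6): 48
  (8/3, 14/3): 128/3
  (5, 0): 10
Maximum is 48 at (0, 6).
Verify constraints at (x, y) = (0, 6):
  1*0 + 2*6 = 12 <= 12 (active)
  2*0 + 1*6 = 6 <= 10
  2*0 + 1*6 = 6 <= 12
  x = 0 >= 0, y = 6 >= 0. All constraints satisfied.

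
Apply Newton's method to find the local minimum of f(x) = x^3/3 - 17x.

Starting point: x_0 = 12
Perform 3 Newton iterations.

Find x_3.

f(x) = x^3/3 - 17x
f'(x) = x^2 - 17, f''(x) = 2x
Newton update: x_{n+1} = x_n - (x_n^2 - 17)/(2*x_n)
Step 1: x_0 = 12, f'=127, f''=24, x_1 = 161/24
Step 2: x_1 = 161/24, f'=16129/576, f''=161/12, x_2 = 35713/7728
Step 3: x_2 = 35713/7728, f'=260144641/59721984, f''=35713/3864, x_3 = 2290692097/551980128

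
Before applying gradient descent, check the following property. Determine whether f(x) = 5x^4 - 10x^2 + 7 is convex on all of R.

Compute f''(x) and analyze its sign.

f(x) = 5x^4 - 10x^2 + 7
f'(x) = 20x^3 + -20x
f''(x) = 60x^2 + -20
f''(0) = -20 < 0, so not convex near x = 0
Therefore, f is not globally convex on R.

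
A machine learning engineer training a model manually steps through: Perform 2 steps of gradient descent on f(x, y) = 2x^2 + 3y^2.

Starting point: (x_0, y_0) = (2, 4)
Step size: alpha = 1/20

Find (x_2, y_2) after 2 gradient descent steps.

f(x,y) = 2x^2 + 3y^2
grad_x = 4x + 0y, grad_y = 6y + 0x
Step 1: grad = (8, 24), (8/5, 14/5)
Step 2: grad = (32/5, 84/5), (32/25, 49/25)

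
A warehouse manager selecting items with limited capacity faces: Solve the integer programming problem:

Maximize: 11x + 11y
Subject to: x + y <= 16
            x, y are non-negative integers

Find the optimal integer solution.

Objective: 11x + 11y, constraint: x + y <= 16
Coefficient of x is 11 >= coefficient of y is 11, so allocate the entire budget to x.
Optimal: x = 16, y = 0, value = 176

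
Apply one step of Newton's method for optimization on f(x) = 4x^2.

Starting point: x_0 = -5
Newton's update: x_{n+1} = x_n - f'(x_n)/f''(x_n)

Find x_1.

f(x) = 4x^2
f'(x) = 8x + (0), f''(x) = 8
Newton step: x_1 = x_0 - f'(x_0)/f''(x_0)
f'(-5) = -40
x_1 = -5 - -40/8 = 0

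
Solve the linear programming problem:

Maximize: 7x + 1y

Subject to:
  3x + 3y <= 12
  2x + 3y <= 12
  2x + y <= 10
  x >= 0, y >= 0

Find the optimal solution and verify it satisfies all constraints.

Feasible vertices: (0, 0), (0, 4), (4, 0)
Objective 7x + 1y at each vertex:
  (0, 0): 0
  (0, 4): 4
  (4, 0): 28
Maximum is 28 at (4, 0).
Verify constraints at (x, y) = (4, 0):
  3*4 + 3*0 = 12 <= 12 (active)
  2*4 + 3*0 = 8 <= 12
  2*4 + 1*0 = 8 <= 10
  x = 4 >= 0, y = 0 >= 0. All constraints satisfied.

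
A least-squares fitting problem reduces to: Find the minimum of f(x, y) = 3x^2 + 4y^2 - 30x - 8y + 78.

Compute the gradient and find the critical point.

f(x,y) = 3x^2 + 4y^2 - 30x - 8y + 78
df/dx = 6x + (-30) = 0  =>  x = 5
df/dy = 8y + (-8) = 0  =>  y = 1
f(5, 1) = 3*(5)^2 + 4*(1)^2 + -30*(5) + -8*(1) + 78 = -1
Hessian is diagonal with entries 6, 8 > 0, so this is a minimum.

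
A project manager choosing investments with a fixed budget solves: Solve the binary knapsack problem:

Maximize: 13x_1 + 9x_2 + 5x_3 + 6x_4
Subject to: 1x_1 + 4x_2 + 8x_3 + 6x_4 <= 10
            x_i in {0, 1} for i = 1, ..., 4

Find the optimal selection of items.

Items: item 1 (v=13, w=1), item 2 (v=9, w=4), item 3 (v=5, w=8), item 4 (v=6, w=6)
Capacity: 10
Checking all 16 subsets (w = total weight, v = total value):
  {}: w = 0, v = 0
  {1}: w = 1, v = 13
  {2}: w = 4, v = 9
  {3}: w = 8, v = 5
  {4}: w = 6, v = 6
  {1, 2}: w = 5, v = 22
  {1, 3}: w = 9, v = 18
  {1, 4}: w = 7, v = 19
  {2, 3}: w = 12 > 10, infeasible
  {2, 4}: w = 10, v = 15
  {3, 4}: w = 14 > 10, infeasible
  {1, 2, 3}: w = 13 > 10, infeasible
  {1, 2, 4}: w = 11 > 10, infeasible
  {1, 3, 4}: w = 15 > 10, infeasible
  {2, 3, 4}: w = 18 > 10, infeasible
  {1, 2, 3, 4}: w = 19 > 10, infeasible
Best feasible subset: items [1, 2]
Total weight: 5 <= 10, total value: 22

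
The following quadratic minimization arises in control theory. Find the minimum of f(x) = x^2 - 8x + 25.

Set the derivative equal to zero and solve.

f(x) = x^2 - 8x + 25
f'(x) = 2x + (-8) = 0
x = 8/2 = 4
f(4) = 9
Since f''(x) = 2 > 0, this is a minimum.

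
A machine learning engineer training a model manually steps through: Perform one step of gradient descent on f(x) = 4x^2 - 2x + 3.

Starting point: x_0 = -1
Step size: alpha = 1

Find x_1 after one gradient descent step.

f(x) = 4x^2 - 2x + 3
f'(x) = 8x - 2
f'(-1) = 8*-1 + (-2) = -10
x_1 = x_0 - alpha * f'(x_0) = -1 - 1 * -10 = 9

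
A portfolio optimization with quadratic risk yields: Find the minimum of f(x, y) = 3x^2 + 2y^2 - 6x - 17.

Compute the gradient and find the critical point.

f(x,y) = 3x^2 + 2y^2 - 6x - 17
df/dx = 6x + (-6) = 0  =>  x = 1
df/dy = 4y + (0) = 0  =>  y = 0
f(1, 0) = 3*(1)^2 + 2*(0)^2 + -6*(1) + -17 = -20
Hessian is diagonal with entries 6, 4 > 0, so this is a minimum.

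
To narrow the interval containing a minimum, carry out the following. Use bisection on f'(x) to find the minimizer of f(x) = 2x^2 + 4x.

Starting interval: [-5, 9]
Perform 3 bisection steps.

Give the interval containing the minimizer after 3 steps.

Finding critical point of f(x) = 2x^2 + 4x using bisection on f'(x) = 4x + 4.
f'(x) = 0 when x = -1.
Starting interval: [-5, 9]
Step 1: mid = 2, f'(mid) = 12, new interval = [-5, 2]
Step 2: mid = -3/2, f'(mid) = -2, new interval = [-3/2, 2]
Step 3: mid = 1/4, f'(mid) = 5, new interval = [-3/2, 1/4]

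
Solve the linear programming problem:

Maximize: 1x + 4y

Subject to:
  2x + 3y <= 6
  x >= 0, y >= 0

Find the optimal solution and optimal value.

The feasible region has vertices at [(0, 0), (3, 0), (0, 2)].
Checking objective 1x + 4y at each vertex:
  (0, 0): 1*0 + 4*0 = 0
  (3, 0): 1*3 + 4*0 = 3
  (0, 2): 1*0 + 4*2 = 8
Maximum is 8 at (0, 2).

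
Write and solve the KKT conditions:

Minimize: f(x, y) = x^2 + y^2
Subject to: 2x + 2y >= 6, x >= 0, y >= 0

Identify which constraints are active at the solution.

KKT conditions for min x^2 + y^2 s.t. 2x + 2y >= 6, x >= 0, y >= 0:
Stationarity: 2x = mu*2 + mu_x, 2y = mu*2 + mu_y, with mu, mu_x, mu_y >= 0
Complementary slackness: mu*(2x + 2y - 6) = 0, mu_x*x = 0, mu_y*y = 0
(0, 0) is infeasible (2*0 + 2*0 < 6), so if mu = 0 stationarity would force x = mu_x/2 >= 0, y = mu_y/2 >= 0 with mu_x*x = mu_y*y = 0, i.e. x = y = 0: contradiction. Hence mu > 0 and 2x + 2y = 6 is active.
Try x > 0, y > 0 (so mu_x = mu_y = 0): x = 2*mu/2, y = 2*mu/2
Substitute: 2*(2*mu/2) + 2*(2*mu/2) = 6
  mu*8/2 = 6 => mu = 3/2
x* = 3/2 > 0, y* = 3/2 > 0, consistent with mu_x = mu_y = 0.
f is convex and the constraints are linear, so this KKT point is the global minimum.
f* = 9/2
Active constraints: 2x + 2y >= 6 (holds with equality, mu = 3/2 > 0); x >= 0 and y >= 0 are inactive (mu_x = mu_y = 0).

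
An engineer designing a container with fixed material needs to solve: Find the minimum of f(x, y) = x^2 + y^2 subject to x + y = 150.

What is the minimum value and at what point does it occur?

Substitute y = 150 - x into f(x,y) = x^2 + y^2:
g(x) = x^2 + (150 - x)^2 = 2x^2 - 300x + 22500
g'(x) = 4x - 300 = 0  =>  x = 75
y = 150 - 75 = 75
Minimum value = 75^2 + 75^2 = 11250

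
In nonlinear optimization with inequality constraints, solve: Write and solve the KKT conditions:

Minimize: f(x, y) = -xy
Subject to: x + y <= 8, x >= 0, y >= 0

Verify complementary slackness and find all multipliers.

Problem: min -xy s.t. x + y <= 8 (multiplier lambda), x >= 0 (mu_x), y >= 0 (mu_y)
KKT stationarity: -y + lambda - mu_x = 0, -x + lambda - mu_y = 0, with lambda, mu_x, mu_y >= 0
Complementary slackness: lambda*(x + y - 8) = 0, mu_x*x = 0, mu_y*y = 0
If lambda = 0: y = -mu_x <= 0 and x = -mu_y <= 0 force x = y = 0 with f = 0; but x = y = 4 is feasible with f = -16 < 0, so this is not the minimum. Hence lambda > 0 and x + y = 8.
Try x > 0, y > 0 (so mu_x = mu_y = 0): y = lambda, x = lambda => x = y = lambda
x + y = 8 => 2*lambda = 8 => lambda = 4
x* = y* = 4 > 0, consistent with mu_x = mu_y = 0.
(Any feasible point with x = 0 or y = 0 has f = 0 > -16, so the minimum is not on those boundaries.)
min(-xy) = -16 (i.e. max xy = 16)
Multipliers: lambda = 4, mu_x = 0, mu_y = 0
Complementary slackness: lambda*(x + y - 8) = 4*(4 + 4 - 8) = 0, mu_x*x = 0*4 = 0, mu_y*y = 0*4 = 0. Satisfied.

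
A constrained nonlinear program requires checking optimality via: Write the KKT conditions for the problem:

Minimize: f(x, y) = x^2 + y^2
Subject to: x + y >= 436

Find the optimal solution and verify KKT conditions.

KKT conditions for min x^2 + y^2 s.t. x + y >= 436:
Stationarity: 2x = mu, 2y = mu
So x = y = mu/2.
Complementary slackness: mu*(x + y - 436) = 0
Primal feasibility: x + y >= 436; dual feasibility: mu >= 0
If mu = 0 then x = y = 0, but 0 + 0 < 436 is infeasible, so the constraint is active.
Constraint active: x + y = 2*(mu/2) = 436 => mu = 436
x = y = 218, f = 95048
Verify: stationarity 2*218 = 436 = mu; primal 218 + 218 = 436 >= 436; dual mu = 436 >= 0; complementary slackness 436*(436 - 436) = 0. All KKT conditions hold.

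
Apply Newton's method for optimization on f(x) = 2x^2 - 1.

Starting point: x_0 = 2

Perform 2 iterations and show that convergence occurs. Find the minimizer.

f(x) = 2x^2 - 1, f'(x) = 4x + (0), f''(x) = 4
Step 1: f'(2) = 8, x_1 = 2 - 8/4 = 0
Step 2: f'(0) = 0, x_2 = 0 (converged)
Newton's method converges in 1 step for quadratics.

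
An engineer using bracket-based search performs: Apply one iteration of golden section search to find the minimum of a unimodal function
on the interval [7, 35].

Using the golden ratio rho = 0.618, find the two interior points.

Golden section search on [7, 35].
Golden ratio rho = 0.618 (approx).
Interior points:
  x_1 = 7 + (1-0.618)*28 = 17.6960
  x_2 = 7 + 0.618*28 = 24.3040
Compare f(x_1) and f(x_2) to determine which subinterval to keep.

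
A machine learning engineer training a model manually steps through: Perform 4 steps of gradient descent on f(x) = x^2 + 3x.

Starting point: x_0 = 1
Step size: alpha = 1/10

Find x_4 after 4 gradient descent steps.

f(x) = x^2 + 3x, f'(x) = 2x + (3)
Step 1: f'(1) = 5, x_1 = 1 - 1/10 * 5 = 1/2
Step 2: f'(1/2) = 4, x_2 = 1/2 - 1/10 * 4 = 1/10
Step 3: f'(1/10) = 16/5, x_3 = 1/10 - 1/10 * 16/5 = -11/50
Step 4: f'(-11/50) = 64/25, x_4 = -11/50 - 1/10 * 64/25 = -119/250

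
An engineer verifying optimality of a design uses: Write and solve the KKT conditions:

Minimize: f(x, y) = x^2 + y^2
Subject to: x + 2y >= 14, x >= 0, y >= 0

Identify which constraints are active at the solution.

KKT conditions for min x^2 + y^2 s.t. 1x + 2y >= 14, x >= 0, y >= 0:
Stationarity: 2x = mu*1 + mu_x, 2y = mu*2 + mu_y, with mu, mu_x, mu_y >= 0
Complementary slackness: mu*(x + 2y - 14) = 0, mu_x*x = 0, mu_y*y = 0
(0, 0) is infeasible (1*0 + 2*0 < 14), so if mu = 0 stationarity would force x = mu_x/2 >= 0, y = mu_y/2 >= 0 with mu_x*x = mu_y*y = 0, i.e. x = y = 0: contradiction. Hence mu > 0 and x + 2y = 14 is active.
Try x > 0, y > 0 (so mu_x = mu_y = 0): x = 1*mu/2, y = 2*mu/2
Substitute: 1*(1*mu/2) + 2*(2*mu/2) = 14
  mu*5/2 = 14 => mu = 28/5
x* = 14/5 > 0, y* = 28/5 > 0, consistent with mu_x = mu_y = 0.
f is convex and the constraints are linear, so this KKT point is the global minimum.
f* = 196/5
Active constraints: x + 2y >= 14 (holds with equality, mu = 28/5 > 0); x >= 0 and y >= 0 are inactive (mu_x = mu_y = 0).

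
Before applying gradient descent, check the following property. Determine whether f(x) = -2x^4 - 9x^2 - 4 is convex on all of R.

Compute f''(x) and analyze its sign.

f(x) = -2x^4 - 9x^2 - 4
f'(x) = -8x^3 + -18x
f''(x) = -24x^2 + -18
f''(x) = -24x^2 + -18 <= -18 < 0 for all x
Therefore, f is concave on R.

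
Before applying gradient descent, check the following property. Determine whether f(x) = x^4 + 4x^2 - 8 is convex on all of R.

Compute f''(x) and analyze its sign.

f(x) = x^4 + 4x^2 - 8
f'(x) = 4x^3 + 8x
f''(x) = 12x^2 + 8
f''(x) = 12x^2 + 8 >= 8 > 0 for all x
Therefore, f is convex on R.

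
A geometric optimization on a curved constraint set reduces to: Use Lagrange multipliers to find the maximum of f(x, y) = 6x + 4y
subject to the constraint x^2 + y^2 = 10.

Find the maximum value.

Set up Lagrange conditions: grad f = lambda * grad g
  6 = 2*lambda*x
  4 = 2*lambda*y
From these: x/y = 6/4, so x = 6t, y = 4t for some t.
Substitute into constraint: (6t)^2 + (4t)^2 = 10
  t^2 * 52 = 10
  t = sqrt(10/52)
Maximum = 6*x + 4*y = (6^2 + 4^2)*t = 52 * sqrt(10/52) = sqrt(520)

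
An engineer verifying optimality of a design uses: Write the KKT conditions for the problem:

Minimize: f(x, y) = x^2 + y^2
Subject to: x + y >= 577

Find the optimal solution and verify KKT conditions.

KKT conditions for min x^2 + y^2 s.t. x + y >= 577:
Stationarity: 2x = mu, 2y = mu
So x = y = mu/2.
Complementary slackness: mu*(x + y - 577) = 0
Primal feasibility: x + y >= 577; dual feasibility: mu >= 0
If mu = 0 then x = y = 0, but 0 + 0 < 577 is infeasible, so the constraint is active.
Constraint active: x + y = 2*(mu/2) = 577 => mu = 577
x = y = 577/2, f = 332929/2
Verify: stationarity 2*(577/2) = 577 = mu; primal 577/2 + 577/2 = 577 >= 577; dual mu = 577 >= 0; complementary slackness 577*(577 - 577) = 0. All KKT conditions hold.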